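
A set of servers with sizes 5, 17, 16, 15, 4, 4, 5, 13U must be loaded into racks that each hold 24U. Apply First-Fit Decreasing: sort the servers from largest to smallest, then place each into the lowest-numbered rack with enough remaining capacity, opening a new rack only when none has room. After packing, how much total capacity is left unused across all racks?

Sorted descending: 17, 16, 15, 13, 5, 5, 4, 4.
rack 1: place 17U, 7U left
rack 2: place 16U, 8U left
rack 3: place 15U, 9U left
rack 4: place 13U, 11U left
rack 1: place 5U, 2U left
rack 2: place 5U, 3U left
rack 3: place 4U, 5U left
rack 3: place 4U, 1U left
4 racks × 24U = 96U; used 79U; unused 17U.

17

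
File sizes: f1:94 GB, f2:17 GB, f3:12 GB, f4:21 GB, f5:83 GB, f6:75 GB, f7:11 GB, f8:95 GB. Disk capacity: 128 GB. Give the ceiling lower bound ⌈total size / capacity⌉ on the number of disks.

4 disks

Total size = 94 + 17 + 12 + 21 + 83 + 75 + 11 + 95 = 408 GB.
⌈408 / 128⌉ = 4.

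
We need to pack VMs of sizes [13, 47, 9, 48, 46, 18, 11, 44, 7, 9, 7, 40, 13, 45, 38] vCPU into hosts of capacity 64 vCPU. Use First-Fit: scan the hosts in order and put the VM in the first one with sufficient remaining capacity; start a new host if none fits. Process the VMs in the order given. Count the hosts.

host 1: place 13 vCPU, 51 vCPU left
host 1: place 47 vCPU, 4 vCPU left
host 2: place 9 vCPU, 55 vCPU left
host 2: place 48 vCPU, 7 vCPU left
host 3: place 46 vCPU, 18 vCPU left
host 3: place 18 vCPU, 0 vCPU left
host 4: place 11 vCPU, 53 vCPU left
host 4: place 44 vCPU, 9 vCPU left
host 2: place 7 vCPU, 0 vCPU left
host 4: place 9 vCPU, 0 vCPU left
host 5: place 7 vCPU, 57 vCPU left
host 5: place 40 vCPU, 17 vCPU left
host 5: place 13 vCPU, 4 vCPU left
host 6: place 45 vCPU, 19 vCPU left
host 7: place 38 vCPU, 26 vCPU left
Final hosts: [13,47] [9,48,7] [46,18] [11,44,9] [7,40,13] [45] [38].

7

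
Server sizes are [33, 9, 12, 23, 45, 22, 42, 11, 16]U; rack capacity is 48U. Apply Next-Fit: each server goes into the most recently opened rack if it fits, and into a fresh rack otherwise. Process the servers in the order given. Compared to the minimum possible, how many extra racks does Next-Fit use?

Next-Fit: [33,9] [12,23] [45] [22] [42] [11,16] → 6 racks.
Total size 213U; any packing needs at least ⌈213/48⌉ = 5 racks.
An optimal packing achieves that bound: [45] [42] [33,12] [23,22] [16,11,9] → 5 racks.
Excess: 6 − 5 = 1.

1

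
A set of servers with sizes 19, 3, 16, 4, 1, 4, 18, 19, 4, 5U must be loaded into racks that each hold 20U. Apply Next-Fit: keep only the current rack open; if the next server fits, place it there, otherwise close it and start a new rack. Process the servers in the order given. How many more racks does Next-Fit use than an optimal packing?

1

Next-Fit: [19] [3,16] [4,1,4] [18] [19] [4,5] → 6 racks.
Total size 93U; any packing needs at least ⌈93/20⌉ = 5 racks.
An optimal packing achieves that bound: [19,1] [19] [18] [16,4] [5,4,4,3] → 5 racks.
Excess: 6 − 5 = 1.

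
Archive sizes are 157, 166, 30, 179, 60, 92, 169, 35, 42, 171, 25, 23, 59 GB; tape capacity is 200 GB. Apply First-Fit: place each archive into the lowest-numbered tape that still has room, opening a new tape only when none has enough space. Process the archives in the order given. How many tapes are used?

7

157 GB → tape 1 (remaining 43 GB)
166 GB → tape 2 (remaining 34 GB)
30 GB → tape 1 (remaining 13 GB)
179 GB → tape 3 (remaining 21 GB)
60 GB → tape 4 (remaining 140 GB)
92 GB → tape 4 (remaining 48 GB)
169 GB → tape 5 (remaining 31 GB)
35 GB → tape 4 (remaining 13 GB)
42 GB → tape 6 (remaining 158 GB)
171 GB → tape 7 (remaining 29 GB)
25 GB → tape 2 (remaining 9 GB)
23 GB → tape 5 (remaining 8 GB)
59 GB → tape 6 (remaining 99 GB)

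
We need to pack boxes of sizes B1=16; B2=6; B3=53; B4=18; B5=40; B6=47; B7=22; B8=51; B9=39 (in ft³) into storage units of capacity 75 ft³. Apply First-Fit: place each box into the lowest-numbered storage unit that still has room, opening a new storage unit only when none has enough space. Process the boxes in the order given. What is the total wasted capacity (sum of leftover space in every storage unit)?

storage unit 1: place B1 (16 ft³), 59 ft³ left
storage unit 1: place B2 (6 ft³), 53 ft³ left
storage unit 1: place B3 (53 ft³), 0 ft³ left
storage unit 2: place B4 (18 ft³), 57 ft³ left
storage unit 2: place B5 (40 ft³), 17 ft³ left
storage unit 3: place B6 (47 ft³), 28 ft³ left
storage unit 3: place B7 (22 ft³), 6 ft³ left
storage unit 4: place B8 (51 ft³), 24 ft³ left
storage unit 5: place B9 (39 ft³), 36 ft³ left
5 storage units × 75 ft³ = 375 ft³; used 292 ft³; unused 83 ft³.

83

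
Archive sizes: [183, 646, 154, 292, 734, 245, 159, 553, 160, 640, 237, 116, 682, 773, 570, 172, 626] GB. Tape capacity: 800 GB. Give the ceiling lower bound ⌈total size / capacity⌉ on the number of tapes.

9

Total size = 183 + 646 + 154 + 292 + 734 + 245 + 159 + 553 + 160 + 640 + 237 + 116 + 682 + 773 + 570 + 172 + 626 = 6942 GB.
⌈6942 / 800⌉ = 9.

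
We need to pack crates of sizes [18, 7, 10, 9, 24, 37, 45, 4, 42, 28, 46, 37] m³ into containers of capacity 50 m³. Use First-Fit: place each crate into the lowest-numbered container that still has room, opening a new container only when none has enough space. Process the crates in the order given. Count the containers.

18 m³ → container 1 (remaining 32 m³)
7 m³ → container 1 (remaining 25 m³)
10 m³ → container 1 (remaining 15 m³)
9 m³ → container 1 (remaining 6 m³)
24 m³ → container 2 (remaining 26 m³)
37 m³ → container 3 (remaining 13 m³)
45 m³ → container 4 (remaining 5 m³)
4 m³ → container 1 (remaining 2 m³)
42 m³ → container 5 (remaining 8 m³)
28 m³ → container 6 (remaining 22 m³)
46 m³ → container 7 (remaining 4 m³)
37 m³ → container 8 (remaining 13 m³)
Final containers: [18,7,10,9,4] [24] [37] [45] [42] [28] [46] [37].

8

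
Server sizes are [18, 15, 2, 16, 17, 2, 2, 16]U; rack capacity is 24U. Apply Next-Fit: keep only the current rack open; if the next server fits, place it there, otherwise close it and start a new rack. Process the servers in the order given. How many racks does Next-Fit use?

Put 18U in rack 1; 6U remain.
Put 15U in rack 2; 9U remain.
Put 2U in rack 2; 7U remain.
Put 16U in rack 3; 8U remain.
Put 17U in rack 4; 7U remain.
Put 2U in rack 4; 5U remain.
Put 2U in rack 4; 3U remain.
Put 16U in rack 5; 8U remain.
Final racks: [18] [15,2] [16] [17,2,2] [16].

5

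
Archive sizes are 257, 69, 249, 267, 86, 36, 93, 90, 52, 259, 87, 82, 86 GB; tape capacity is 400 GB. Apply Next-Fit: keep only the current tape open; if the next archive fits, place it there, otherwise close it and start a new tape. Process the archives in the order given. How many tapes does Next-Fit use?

tape 1: place 257 GB, 143 GB left
tape 1: place 69 GB, 74 GB left
tape 2: place 249 GB, 151 GB left
tape 3: place 267 GB, 133 GB left
tape 3: place 86 GB, 47 GB left
tape 3: place 36 GB, 11 GB left
tape 4: place 93 GB, 307 GB left
tape 4: place 90 GB, 217 GB left
tape 4: place 52 GB, 165 GB left
tape 5: place 259 GB, 141 GB left
tape 5: place 87 GB, 54 GB left
tape 6: place 82 GB, 318 GB left
tape 6: place 86 GB, 232 GB left
Final tapes: [257,69] [249] [267,86,36] [93,90,52] [259,87] [82,86].

6 tapes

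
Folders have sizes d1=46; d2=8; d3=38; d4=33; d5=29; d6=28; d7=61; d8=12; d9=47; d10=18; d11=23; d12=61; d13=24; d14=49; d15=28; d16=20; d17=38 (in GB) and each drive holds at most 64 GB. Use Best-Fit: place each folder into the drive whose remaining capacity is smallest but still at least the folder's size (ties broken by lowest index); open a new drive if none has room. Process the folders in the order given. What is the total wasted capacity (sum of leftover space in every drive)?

drive 1: place d1 (46 GB), 18 GB left
drive 1: place d2 (8 GB), 10 GB left
drive 2: place d3 (38 GB), 26 GB left
drive 3: place d4 (33 GB), 31 GB left
drive 3: place d5 (29 GB), 2 GB left
drive 4: place d6 (28 GB), 36 GB left
drive 5: place d7 (61 GB), 3 GB left
drive 2: place d8 (12 GB), 14 GB left
drive 6: place d9 (47 GB), 17 GB left
drive 4: place d10 (18 GB), 18 GB left
drive 7: place d11 (23 GB), 41 GB left
drive 8: place d12 (61 GB), 3 GB left
drive 7: place d13 (24 GB), 17 GB left
drive 9: place d14 (49 GB), 15 GB left
drive 10: place d15 (28 GB), 36 GB left
drive 10: place d16 (20 GB), 16 GB left
drive 11: place d17 (38 GB), 26 GB left
11 drives × 64 GB = 704 GB; used 563 GB; unused 141 GB.

141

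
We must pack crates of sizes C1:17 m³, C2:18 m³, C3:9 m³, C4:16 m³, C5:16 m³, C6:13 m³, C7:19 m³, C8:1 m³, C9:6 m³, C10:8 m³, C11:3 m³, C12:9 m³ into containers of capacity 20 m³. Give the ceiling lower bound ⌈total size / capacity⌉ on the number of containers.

7

Total size = 17 + 18 + 9 + 16 + 16 + 13 + 19 + 1 + 6 + 8 + 3 + 9 = 135 m³.
⌈135 / 20⌉ = 7.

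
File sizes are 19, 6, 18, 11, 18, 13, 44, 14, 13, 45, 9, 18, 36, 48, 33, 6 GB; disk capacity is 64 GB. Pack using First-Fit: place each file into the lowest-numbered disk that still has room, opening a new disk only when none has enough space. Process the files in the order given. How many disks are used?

Put 19 GB in disk 1; 45 GB remain.
Put 6 GB in disk 1; 39 GB remain.
Put 18 GB in disk 1; 21 GB remain.
Put 11 GB in disk 1; 10 GB remain.
Put 18 GB in disk 2; 46 GB remain.
Put 13 GB in disk 2; 33 GB remain.
Put 44 GB in disk 3; 20 GB remain.
Put 14 GB in disk 2; 19 GB remain.
Put 13 GB in disk 2; 6 GB remain.
Put 45 GB in disk 4; 19 GB remain.
Put 9 GB in disk 1; 1 GB remain.
Put 18 GB in disk 3; 2 GB remain.
Put 36 GB in disk 5; 28 GB remain.
Put 48 GB in disk 6; 16 GB remain.
Put 33 GB in disk 7; 31 GB remain.
Put 6 GB in disk 2; 0 GB remain.
Final disks: [19,6,18,11,9] [18,13,14,13,6] [44,18] [45] [36] [48] [33].

7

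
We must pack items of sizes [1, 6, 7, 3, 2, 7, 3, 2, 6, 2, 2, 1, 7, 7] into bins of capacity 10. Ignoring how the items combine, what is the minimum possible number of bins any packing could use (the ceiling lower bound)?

6 bins

Total size = 1 + 6 + 7 + 3 + 2 + 7 + 3 + 2 + 6 + 2 + 2 + 1 + 7 + 7 = 56.
⌈56 / 10⌉ = 6.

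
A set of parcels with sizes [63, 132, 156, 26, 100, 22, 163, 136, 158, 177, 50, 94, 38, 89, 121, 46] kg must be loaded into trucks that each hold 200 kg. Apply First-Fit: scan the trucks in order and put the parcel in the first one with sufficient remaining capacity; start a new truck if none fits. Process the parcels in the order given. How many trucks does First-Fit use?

9 trucks

63 kg → truck 1 (remaining 137 kg)
132 kg → truck 1 (remaining 5 kg)
156 kg → truck 2 (remaining 44 kg)
26 kg → truck 2 (remaining 18 kg)
100 kg → truck 3 (remaining 100 kg)
22 kg → truck 3 (remaining 78 kg)
163 kg → truck 4 (remaining 37 kg)
136 kg → truck 5 (remaining 64 kg)
158 kg → truck 6 (remaining 42 kg)
177 kg → truck 7 (remaining 23 kg)
50 kg → truck 3 (remaining 28 kg)
94 kg → truck 8 (remaining 106 kg)
38 kg → truck 5 (remaining 26 kg)
89 kg → truck 8 (remaining 17 kg)
121 kg → truck 9 (remaining 79 kg)
46 kg → truck 9 (remaining 33 kg)
Final trucks: [63,132] [156,26] [100,22,50] [163] [136,38] [158] [177] [94,89] [121,46].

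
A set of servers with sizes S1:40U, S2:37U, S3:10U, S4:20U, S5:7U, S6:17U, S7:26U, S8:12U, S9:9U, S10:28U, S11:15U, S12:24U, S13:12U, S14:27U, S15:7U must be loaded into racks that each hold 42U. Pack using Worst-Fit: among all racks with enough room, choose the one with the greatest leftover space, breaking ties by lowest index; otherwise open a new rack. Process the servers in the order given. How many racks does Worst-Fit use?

rack 1: place S1 (40U), 2U left
rack 2: place S2 (37U), 5U left
rack 3: place S3 (10U), 32U left
rack 3: place S4 (20U), 12U left
rack 3: place S5 (7U), 5U left
rack 4: place S6 (17U), 25U left
rack 5: place S7 (26U), 16U left
rack 4: place S8 (12U), 13U left
rack 5: place S9 (9U), 7U left
rack 6: place S10 (28U), 14U left
rack 7: place S11 (15U), 27U left
rack 7: place S12 (24U), 3U left
rack 6: place S13 (12U), 2U left
rack 8: place S14 (27U), 15U left
rack 8: place S15 (7U), 8U left

8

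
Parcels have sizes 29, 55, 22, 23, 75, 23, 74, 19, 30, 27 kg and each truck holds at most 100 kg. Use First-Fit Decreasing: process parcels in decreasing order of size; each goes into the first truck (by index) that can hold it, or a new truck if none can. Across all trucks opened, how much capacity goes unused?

Sorted descending: 75, 74, 55, 30, 29, 27, 23, 23, 22, 19.
Put 75 kg in truck 1; 25 kg remain.
Put 74 kg in truck 2; 26 kg remain.
Put 55 kg in truck 3; 45 kg remain.
Put 30 kg in truck 3; 15 kg remain.
Put 29 kg in truck 4; 71 kg remain.
Put 27 kg in truck 4; 44 kg remain.
Put 23 kg in truck 1; 2 kg remain.
Put 23 kg in truck 2; 3 kg remain.
Put 22 kg in truck 4; 22 kg remain.
Put 19 kg in truck 4; 3 kg remain.
4 trucks × 100 kg = 400 kg; used 377 kg; unused 23 kg.

23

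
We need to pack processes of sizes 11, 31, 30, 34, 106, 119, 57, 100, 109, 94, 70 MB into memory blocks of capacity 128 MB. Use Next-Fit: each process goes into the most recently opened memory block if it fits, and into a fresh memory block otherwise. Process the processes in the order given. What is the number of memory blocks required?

8 memory blocks

Put 11 MB in memory block 1; 117 MB remain.
Put 31 MB in memory block 1; 86 MB remain.
Put 30 MB in memory block 1; 56 MB remain.
Put 34 MB in memory block 1; 22 MB remain.
Put 106 MB in memory block 2; 22 MB remain.
Put 119 MB in memory block 3; 9 MB remain.
Put 57 MB in memory block 4; 71 MB remain.
Put 100 MB in memory block 5; 28 MB remain.
Put 109 MB in memory block 6; 19 MB remain.
Put 94 MB in memory block 7; 34 MB remain.
Put 70 MB in memory block 8; 58 MB remain.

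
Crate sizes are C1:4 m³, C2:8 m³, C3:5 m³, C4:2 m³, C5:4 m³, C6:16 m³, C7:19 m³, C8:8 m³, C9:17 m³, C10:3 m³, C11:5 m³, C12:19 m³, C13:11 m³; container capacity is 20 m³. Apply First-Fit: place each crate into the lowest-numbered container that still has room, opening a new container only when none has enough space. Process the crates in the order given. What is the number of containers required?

C1 (4 m³) → container 1 (remaining 16 m³)
C2 (8 m³) → container 1 (remaining 8 m³)
C3 (5 m³) → container 1 (remaining 3 m³)
C4 (2 m³) → container 1 (remaining 1 m³)
C5 (4 m³) → container 2 (remaining 16 m³)
C6 (16 m³) → container 2 (remaining 0 m³)
C7 (19 m³) → container 3 (remaining 1 m³)
C8 (8 m³) → container 4 (remaining 12 m³)
C9 (17 m³) → container 5 (remaining 3 m³)
C10 (3 m³) → container 4 (remaining 9 m³)
C11 (5 m³) → container 4 (remaining 4 m³)
C12 (19 m³) → container 6 (remaining 1 m³)
C13 (11 m³) → container 7 (remaining 9 m³)

7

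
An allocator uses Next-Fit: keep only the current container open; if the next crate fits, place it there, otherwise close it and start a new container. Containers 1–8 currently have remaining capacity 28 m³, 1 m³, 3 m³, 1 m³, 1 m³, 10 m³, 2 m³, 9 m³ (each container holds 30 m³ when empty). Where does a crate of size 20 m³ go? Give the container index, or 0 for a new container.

0

Next-Fit only looks at container 8, which has 9 m³ free.
20 m³ does not fit, so a new container is opened.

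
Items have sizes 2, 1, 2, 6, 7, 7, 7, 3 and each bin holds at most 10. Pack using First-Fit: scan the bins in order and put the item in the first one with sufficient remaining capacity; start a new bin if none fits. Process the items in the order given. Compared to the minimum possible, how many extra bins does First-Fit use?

1

First-Fit: [2,1,2,3] [6] [7] [7] [7] → 5 bins.
Total size 35; any packing needs at least ⌈35/10⌉ = 4 bins.
An optimal packing achieves that bound: [7,3] [7,2,1] [7,2] [6] → 4 bins.
Excess: 5 − 4 = 1.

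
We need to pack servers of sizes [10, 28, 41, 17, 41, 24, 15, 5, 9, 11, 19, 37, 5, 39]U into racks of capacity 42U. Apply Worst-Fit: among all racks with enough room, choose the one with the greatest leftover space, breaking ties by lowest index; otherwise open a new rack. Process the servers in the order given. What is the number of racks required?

Put 10U in rack 1; 32U remain.
Put 28U in rack 1; 4U remain.
Put 41U in rack 2; 1U remain.
Put 17U in rack 3; 25U remain.
Put 41U in rack 4; 1U remain.
Put 24U in rack 3; 1U remain.
Put 15U in rack 5; 27U remain.
Put 5U in rack 5; 22U remain.
Put 9U in rack 5; 13U remain.
Put 11U in rack 5; 2U remain.
Put 19U in rack 6; 23U remain.
Put 37U in rack 7; 5U remain.
Put 5U in rack 6; 18U remain.
Put 39U in rack 8; 3U remain.

8 racks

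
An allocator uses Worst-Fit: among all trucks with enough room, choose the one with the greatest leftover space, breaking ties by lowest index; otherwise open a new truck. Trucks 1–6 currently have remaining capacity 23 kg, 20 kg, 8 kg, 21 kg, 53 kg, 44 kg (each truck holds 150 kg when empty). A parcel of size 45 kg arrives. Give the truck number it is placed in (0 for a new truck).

Trucks with room: truck 5 (53 kg).
Most room is truck 5 with 53 kg free.

5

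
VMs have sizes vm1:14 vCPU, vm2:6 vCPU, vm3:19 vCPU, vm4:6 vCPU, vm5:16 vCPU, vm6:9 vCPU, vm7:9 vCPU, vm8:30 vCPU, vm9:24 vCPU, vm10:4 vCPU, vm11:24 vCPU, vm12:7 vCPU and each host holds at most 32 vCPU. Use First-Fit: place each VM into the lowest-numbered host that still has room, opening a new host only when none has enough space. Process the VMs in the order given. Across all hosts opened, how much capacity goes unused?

host 1: place vm1 (14 vCPU), 18 vCPU left
host 1: place vm2 (6 vCPU), 12 vCPU left
host 2: place vm3 (19 vCPU), 13 vCPU left
host 1: place vm4 (6 vCPU), 6 vCPU left
host 3: place vm5 (16 vCPU), 16 vCPU left
host 2: place vm6 (9 vCPU), 4 vCPU left
host 3: place vm7 (9 vCPU), 7 vCPU left
host 4: place vm8 (30 vCPU), 2 vCPU left
host 5: place vm9 (24 vCPU), 8 vCPU left
host 1: place vm10 (4 vCPU), 2 vCPU left
host 6: place vm11 (24 vCPU), 8 vCPU left
host 3: place vm12 (7 vCPU), 0 vCPU left
6 hosts × 32 vCPU = 192 vCPU; used 168 vCPU; unused 24 vCPU.

24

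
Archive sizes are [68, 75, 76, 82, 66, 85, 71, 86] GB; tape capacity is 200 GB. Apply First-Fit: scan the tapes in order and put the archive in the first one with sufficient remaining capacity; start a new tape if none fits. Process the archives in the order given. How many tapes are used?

4 tapes

68 GB → tape 1 (remaining 132 GB)
75 GB → tape 1 (remaining 57 GB)
76 GB → tape 2 (remaining 124 GB)
82 GB → tape 2 (remaining 42 GB)
66 GB → tape 3 (remaining 134 GB)
85 GB → tape 3 (remaining 49 GB)
71 GB → tape 4 (remaining 129 GB)
86 GB → tape 4 (remaining 43 GB)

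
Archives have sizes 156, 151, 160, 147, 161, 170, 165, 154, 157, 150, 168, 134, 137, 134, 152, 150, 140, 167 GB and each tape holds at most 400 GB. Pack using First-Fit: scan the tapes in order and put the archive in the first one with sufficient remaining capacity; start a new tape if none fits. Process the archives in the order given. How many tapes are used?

9

156 GB → tape 1 (remaining 244 GB)
151 GB → tape 1 (remaining 93 GB)
160 GB → tape 2 (remaining 240 GB)
147 GB → tape 2 (remaining 93 GB)
161 GB → tape 3 (remaining 239 GB)
170 GB → tape 3 (remaining 69 GB)
165 GB → tape 4 (remaining 235 GB)
154 GB → tape 4 (remaining 81 GB)
157 GB → tape 5 (remaining 243 GB)
150 GB → tape 5 (remaining 93 GB)
168 GB → tape 6 (remaining 232 GB)
134 GB → tape 6 (remaining 98 GB)
137 GB → tape 7 (remaining 263 GB)
134 GB → tape 7 (remaining 129 GB)
152 GB → tape 8 (remaining 248 GB)
150 GB → tape 8 (remaining 98 GB)
140 GB → tape 9 (remaining 260 GB)
167 GB → tape 9 (remaining 93 GB)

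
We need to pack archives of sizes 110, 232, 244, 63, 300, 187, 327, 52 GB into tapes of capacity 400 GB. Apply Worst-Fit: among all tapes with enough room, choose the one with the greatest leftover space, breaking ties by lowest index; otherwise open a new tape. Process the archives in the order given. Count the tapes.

5

110 GB → tape 1 (remaining 290 GB)
232 GB → tape 1 (remaining 58 GB)
244 GB → tape 2 (remaining 156 GB)
63 GB → tape 2 (remaining 93 GB)
300 GB → tape 3 (remaining 100 GB)
187 GB → tape 4 (remaining 213 GB)
327 GB → tape 5 (remaining 73 GB)
52 GB → tape 4 (remaining 161 GB)
Final tapes: [110,232] [244,63] [300] [187,52] [327].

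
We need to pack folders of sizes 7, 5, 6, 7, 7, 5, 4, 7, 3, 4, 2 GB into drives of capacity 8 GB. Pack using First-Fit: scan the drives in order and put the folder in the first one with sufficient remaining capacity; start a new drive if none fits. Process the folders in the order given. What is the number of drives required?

drive 1: place 7 GB, 1 GB left
drive 2: place 5 GB, 3 GB left
drive 3: place 6 GB, 2 GB left
drive 4: place 7 GB, 1 GB left
drive 5: place 7 GB, 1 GB left
drive 6: place 5 GB, 3 GB left
drive 7: place 4 GB, 4 GB left
drive 8: place 7 GB, 1 GB left
drive 2: place 3 GB, 0 GB left
drive 7: place 4 GB, 0 GB left
drive 3: place 2 GB, 0 GB left

8 drives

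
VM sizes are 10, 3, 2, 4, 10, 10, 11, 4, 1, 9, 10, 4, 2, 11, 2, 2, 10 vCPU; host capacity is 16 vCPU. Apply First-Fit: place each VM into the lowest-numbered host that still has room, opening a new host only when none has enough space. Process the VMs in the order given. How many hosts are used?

8

host 1: place 10 vCPU, 6 vCPU left
host 1: place 3 vCPU, 3 vCPU left
host 1: place 2 vCPU, 1 vCPU left
host 2: place 4 vCPU, 12 vCPU left
host 2: place 10 vCPU, 2 vCPU left
host 3: place 10 vCPU, 6 vCPU left
host 4: place 11 vCPU, 5 vCPU left
host 3: place 4 vCPU, 2 vCPU left
host 1: place 1 vCPU, 0 vCPU left
host 5: place 9 vCPU, 7 vCPU left
host 6: place 10 vCPU, 6 vCPU left
host 4: place 4 vCPU, 1 vCPU left
host 2: place 2 vCPU, 0 vCPU left
host 7: place 11 vCPU, 5 vCPU left
host 3: place 2 vCPU, 0 vCPU left
host 5: place 2 vCPU, 5 vCPU left
host 8: place 10 vCPU, 6 vCPU left
Final hosts: [10,3,2,1] [4,10,2] [10,4,2] [11,4] [9,2] [10] [11] [10].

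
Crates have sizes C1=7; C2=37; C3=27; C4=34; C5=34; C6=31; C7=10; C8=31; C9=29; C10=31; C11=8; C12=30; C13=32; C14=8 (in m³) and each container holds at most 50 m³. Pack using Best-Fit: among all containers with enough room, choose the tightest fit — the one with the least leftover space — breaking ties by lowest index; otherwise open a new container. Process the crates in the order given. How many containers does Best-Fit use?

Put C1 (7 m³) in container 1; 43 m³ remain.
Put C2 (37 m³) in container 1; 6 m³ remain.
Put C3 (27 m³) in container 2; 23 m³ remain.
Put C4 (34 m³) in container 3; 16 m³ remain.
Put C5 (34 m³) in container 4; 16 m³ remain.
Put C6 (31 m³) in container 5; 19 m³ remain.
Put C7 (10 m³) in container 3; 6 m³ remain.
Put C8 (31 m³) in container 6; 19 m³ remain.
Put C9 (29 m³) in container 7; 21 m³ remain.
Put C10 (31 m³) in container 8; 19 m³ remain.
Put C11 (8 m³) in container 4; 8 m³ remain.
Put C12 (30 m³) in container 9; 20 m³ remain.
Put C13 (32 m³) in container 10; 18 m³ remain.
Put C14 (8 m³) in container 4; 0 m³ remain.

10 containers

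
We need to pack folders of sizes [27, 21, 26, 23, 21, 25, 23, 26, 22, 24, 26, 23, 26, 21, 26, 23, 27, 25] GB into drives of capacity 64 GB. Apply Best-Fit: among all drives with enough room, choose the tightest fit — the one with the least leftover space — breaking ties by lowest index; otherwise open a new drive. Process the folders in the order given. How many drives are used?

drive 1: place 27 GB, 37 GB left
drive 1: place 21 GB, 16 GB left
drive 2: place 26 GB, 38 GB left
drive 2: place 23 GB, 15 GB left
drive 3: place 21 GB, 43 GB left
drive 3: place 25 GB, 18 GB left
drive 4: place 23 GB, 41 GB left
drive 4: place 26 GB, 15 GB left
drive 5: place 22 GB, 42 GB left
drive 5: place 24 GB, 18 GB left
drive 6: place 26 GB, 38 GB left
drive 6: place 23 GB, 15 GB left
drive 7: place 26 GB, 38 GB left
drive 7: place 21 GB, 17 GB left
drive 8: place 26 GB, 38 GB left
drive 8: place 23 GB, 15 GB left
drive 9: place 27 GB, 37 GB left
drive 9: place 25 GB, 12 GB left

9 drives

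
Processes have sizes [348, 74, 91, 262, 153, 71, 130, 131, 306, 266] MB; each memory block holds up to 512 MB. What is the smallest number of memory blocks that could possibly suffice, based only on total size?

Total size = 348 + 74 + 91 + 262 + 153 + 71 + 130 + 131 + 306 + 266 = 1832 MB.
⌈1832 / 512⌉ = 4.

4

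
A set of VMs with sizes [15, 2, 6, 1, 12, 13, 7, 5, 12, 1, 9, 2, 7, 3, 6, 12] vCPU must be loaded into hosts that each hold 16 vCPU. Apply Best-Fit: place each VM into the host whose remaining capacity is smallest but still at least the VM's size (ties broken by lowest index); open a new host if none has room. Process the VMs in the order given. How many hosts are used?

Put 15 vCPU in host 1; 1 vCPU remain.
Put 2 vCPU in host 2; 14 vCPU remain.
Put 6 vCPU in host 2; 8 vCPU remain.
Put 1 vCPU in host 1; 0 vCPU remain.
Put 12 vCPU in host 3; 4 vCPU remain.
Put 13 vCPU in host 4; 3 vCPU remain.
Put 7 vCPU in host 2; 1 vCPU remain.
Put 5 vCPU in host 5; 11 vCPU remain.
Put 12 vCPU in host 6; 4 vCPU remain.
Put 1 vCPU in host 2; 0 vCPU remain.
Put 9 vCPU in host 5; 2 vCPU remain.
Put 2 vCPU in host 5; 0 vCPU remain.
Put 7 vCPU in host 7; 9 vCPU remain.
Put 3 vCPU in host 4; 0 vCPU remain.
Put 6 vCPU in host 7; 3 vCPU remain.
Put 12 vCPU in host 8; 4 vCPU remain.

8 hosts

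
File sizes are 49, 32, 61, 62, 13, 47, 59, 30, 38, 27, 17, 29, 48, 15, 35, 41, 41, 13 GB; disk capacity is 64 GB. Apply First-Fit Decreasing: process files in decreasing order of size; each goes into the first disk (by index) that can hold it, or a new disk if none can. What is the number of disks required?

Sorted descending: 62, 61, 59, 49, 48, 47, 41, 41, 38, 35, 32, 30, 29, 27, 17, 15, 13, 13.
Put 62 GB in disk 1; 2 GB remain.
Put 61 GB in disk 2; 3 GB remain.
Put 59 GB in disk 3; 5 GB remain.
Put 49 GB in disk 4; 15 GB remain.
Put 48 GB in disk 5; 16 GB remain.
Put 47 GB in disk 6; 17 GB remain.
Put 41 GB in disk 7; 23 GB remain.
Put 41 GB in disk 8; 23 GB remain.
Put 38 GB in disk 9; 26 GB remain.
Put 35 GB in disk 10; 29 GB remain.
Put 32 GB in disk 11; 32 GB remain.
Put 30 GB in disk 11; 2 GB remain.
Put 29 GB in disk 10; 0 GB remain.
Put 27 GB in disk 12; 37 GB remain.
Put 17 GB in disk 6; 0 GB remain.
Put 15 GB in disk 4; 0 GB remain.
Put 13 GB in disk 5; 3 GB remain.
Put 13 GB in disk 7; 10 GB remain.
Final disks: [62] [61] [59] [49,15] [48,13] [47,17] [41,13] [41] [38] [35,29] [32,30] [27].

12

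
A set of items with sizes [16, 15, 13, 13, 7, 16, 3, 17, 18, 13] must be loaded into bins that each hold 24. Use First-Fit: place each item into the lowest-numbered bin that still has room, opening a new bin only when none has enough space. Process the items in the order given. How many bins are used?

8 bins

Put 16 in bin 1; 8 remain.
Put 15 in bin 2; 9 remain.
Put 13 in bin 3; 11 remain.
Put 13 in bin 4; 11 remain.
Put 7 in bin 1; 1 remain.
Put 16 in bin 5; 8 remain.
Put 3 in bin 2; 6 remain.
Put 17 in bin 6; 7 remain.
Put 18 in bin 7; 6 remain.
Put 13 in bin 8; 11 remain.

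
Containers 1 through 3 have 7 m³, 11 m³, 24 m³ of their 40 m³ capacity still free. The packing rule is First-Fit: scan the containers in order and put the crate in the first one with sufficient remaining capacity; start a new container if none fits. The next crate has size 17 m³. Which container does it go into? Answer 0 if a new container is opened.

3

Containers with room: container 3 (24 m³).
The first with room is container 3.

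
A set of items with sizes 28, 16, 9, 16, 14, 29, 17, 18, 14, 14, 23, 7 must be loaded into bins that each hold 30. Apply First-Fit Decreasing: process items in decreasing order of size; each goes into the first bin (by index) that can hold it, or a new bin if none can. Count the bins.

Sorted descending: 29, 28, 23, 18, 17, 16, 16, 14, 14, 14, 9, 7.
Put 29 in bin 1; 1 remain.
Put 28 in bin 2; 2 remain.
Put 23 in bin 3; 7 remain.
Put 18 in bin 4; 12 remain.
Put 17 in bin 5; 13 remain.
Put 16 in bin 6; 14 remain.
Put 16 in bin 7; 14 remain.
Put 14 in bin 6; 0 remain.
Put 14 in bin 7; 0 remain.
Put 14 in bin 8; 16 remain.
Put 9 in bin 4; 3 remain.
Put 7 in bin 3; 0 remain.

8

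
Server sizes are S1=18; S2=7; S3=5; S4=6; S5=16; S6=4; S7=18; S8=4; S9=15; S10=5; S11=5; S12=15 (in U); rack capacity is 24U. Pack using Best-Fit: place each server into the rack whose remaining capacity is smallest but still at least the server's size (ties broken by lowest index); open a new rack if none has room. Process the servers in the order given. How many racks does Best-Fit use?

6 racks

Put S1 (18U) in rack 1; 6U remain.
Put S2 (7U) in rack 2; 17U remain.
Put S3 (5U) in rack 1; 1U remain.
Put S4 (6U) in rack 2; 11U remain.
Put S5 (16U) in rack 3; 8U remain.
Put S6 (4U) in rack 3; 4U remain.
Put S7 (18U) in rack 4; 6U remain.
Put S8 (4U) in rack 3; 0U remain.
Put S9 (15U) in rack 5; 9U remain.
Put S10 (5U) in rack 4; 1U remain.
Put S11 (5U) in rack 5; 4U remain.
Put S12 (15U) in rack 6; 9U remain.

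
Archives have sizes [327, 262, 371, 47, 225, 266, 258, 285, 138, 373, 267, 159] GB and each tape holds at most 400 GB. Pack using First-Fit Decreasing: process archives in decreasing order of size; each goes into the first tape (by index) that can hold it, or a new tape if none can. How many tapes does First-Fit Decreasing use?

9

Sorted descending: 373, 371, 327, 285, 267, 266, 262, 258, 225, 159, 138, 47.
Put 373 GB in tape 1; 27 GB remain.
Put 371 GB in tape 2; 29 GB remain.
Put 327 GB in tape 3; 73 GB remain.
Put 285 GB in tape 4; 115 GB remain.
Put 267 GB in tape 5; 133 GB remain.
Put 266 GB in tape 6; 134 GB remain.
Put 262 GB in tape 7; 138 GB remain.
Put 258 GB in tape 8; 142 GB remain.
Put 225 GB in tape 9; 175 GB remain.
Put 159 GB in tape 9; 16 GB remain.
Put 138 GB in tape 7; 0 GB remain.
Put 47 GB in tape 3; 26 GB remain.
Final tapes: [373] [371] [327,47] [285] [267] [266] [262,138] [258] [225,159].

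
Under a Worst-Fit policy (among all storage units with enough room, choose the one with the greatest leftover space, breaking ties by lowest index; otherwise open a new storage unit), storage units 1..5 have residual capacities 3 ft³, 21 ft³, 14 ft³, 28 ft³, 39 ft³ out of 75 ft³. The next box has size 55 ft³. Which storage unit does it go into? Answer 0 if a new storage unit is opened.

0

No storage unit has ≥ 55 ft³ free, so a new storage unit is opened.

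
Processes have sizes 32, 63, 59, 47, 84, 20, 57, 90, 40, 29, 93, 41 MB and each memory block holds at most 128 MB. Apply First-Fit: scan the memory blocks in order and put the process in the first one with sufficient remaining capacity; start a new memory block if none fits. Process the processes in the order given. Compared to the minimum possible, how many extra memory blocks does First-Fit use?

0

First-Fit: [32,63,20] [59,47] [84,40] [57,29,41] [90] [93] → 6 memory blocks.
Total size 655 MB; any packing needs at least ⌈655/128⌉ = 6 memory blocks.
So 6 is already optimal.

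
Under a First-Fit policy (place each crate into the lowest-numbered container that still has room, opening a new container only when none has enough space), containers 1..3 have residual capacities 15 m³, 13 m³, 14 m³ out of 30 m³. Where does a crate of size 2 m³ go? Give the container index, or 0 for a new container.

1

Containers with room: container 1 (15 m³), container 2 (13 m³), container 3 (14 m³).
The first with room is container 1.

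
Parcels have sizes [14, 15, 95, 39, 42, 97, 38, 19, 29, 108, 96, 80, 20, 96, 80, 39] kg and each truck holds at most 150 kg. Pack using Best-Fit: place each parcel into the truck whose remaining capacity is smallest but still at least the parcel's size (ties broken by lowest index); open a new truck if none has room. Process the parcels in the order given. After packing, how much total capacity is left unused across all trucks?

293

Put 14 kg in truck 1; 136 kg remain.
Put 15 kg in truck 1; 121 kg remain.
Put 95 kg in truck 1; 26 kg remain.
Put 39 kg in truck 2; 111 kg remain.
Put 42 kg in truck 2; 69 kg remain.
Put 97 kg in truck 3; 53 kg remain.
Put 38 kg in truck 3; 15 kg remain.
Put 19 kg in truck 1; 7 kg remain.
Put 29 kg in truck 2; 40 kg remain.
Put 108 kg in truck 4; 42 kg remain.
Put 96 kg in truck 5; 54 kg remain.
Put 80 kg in truck 6; 70 kg remain.
Put 20 kg in truck 2; 20 kg remain.
Put 96 kg in truck 7; 54 kg remain.
Put 80 kg in truck 8; 70 kg remain.
Put 39 kg in truck 4; 3 kg remain.
8 trucks × 150 kg = 1200 kg; used 907 kg; unused 293 kg.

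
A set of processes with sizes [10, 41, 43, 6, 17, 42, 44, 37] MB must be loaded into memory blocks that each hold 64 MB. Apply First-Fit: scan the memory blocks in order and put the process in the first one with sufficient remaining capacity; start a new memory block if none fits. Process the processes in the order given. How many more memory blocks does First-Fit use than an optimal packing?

First-Fit: [10,41,6] [43,17] [42] [44] [37] → 5 memory blocks.
5 processes exceed 32 MB (half the capacity), and no two of those can share a memory block, so at least 5 memory blocks are needed.
So 5 is already optimal.

0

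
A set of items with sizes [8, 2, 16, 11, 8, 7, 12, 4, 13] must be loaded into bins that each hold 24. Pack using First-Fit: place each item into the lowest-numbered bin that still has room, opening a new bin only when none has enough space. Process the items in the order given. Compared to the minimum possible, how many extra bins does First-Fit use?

0

First-Fit: [8,2,11] [16,8] [7,12,4] [13] → 4 bins.
Total size 81; any packing needs at least ⌈81/24⌉ = 4 bins.
So 4 is already optimal.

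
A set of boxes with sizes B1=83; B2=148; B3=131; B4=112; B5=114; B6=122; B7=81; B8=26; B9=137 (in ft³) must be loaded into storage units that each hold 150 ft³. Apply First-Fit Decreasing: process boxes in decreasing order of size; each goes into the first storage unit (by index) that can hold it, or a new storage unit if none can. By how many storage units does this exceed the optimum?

First-Fit Decreasing: [148] [137] [131] [122,26] [114] [112] [83] [81] → 8 storage units.
8 boxes exceed 75 ft³ (half the capacity), and no two of those can share a storage unit, so at least 8 storage units are needed.
So 8 is already optimal.

0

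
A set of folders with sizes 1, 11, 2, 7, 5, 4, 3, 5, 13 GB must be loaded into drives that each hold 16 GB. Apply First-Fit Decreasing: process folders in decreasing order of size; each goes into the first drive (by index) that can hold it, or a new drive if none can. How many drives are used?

4 drives

Sorted descending: 13, 11, 7, 5, 5, 4, 3, 2, 1.
drive 1: place 13 GB, 3 GB left
drive 2: place 11 GB, 5 GB left
drive 3: place 7 GB, 9 GB left
drive 2: place 5 GB, 0 GB left
drive 3: place 5 GB, 4 GB left
drive 3: place 4 GB, 0 GB left
drive 1: place 3 GB, 0 GB left
drive 4: place 2 GB, 14 GB left
drive 4: place 1 GB, 13 GB left
Final drives: [13,3] [11,5] [7,5,4] [2,1].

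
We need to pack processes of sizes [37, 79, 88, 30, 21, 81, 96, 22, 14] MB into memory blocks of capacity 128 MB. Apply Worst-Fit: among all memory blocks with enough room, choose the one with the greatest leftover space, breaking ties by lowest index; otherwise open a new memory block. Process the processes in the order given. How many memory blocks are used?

37 MB → memory block 1 (remaining 91 MB)
79 MB → memory block 1 (remaining 12 MB)
88 MB → memory block 2 (remaining 40 MB)
30 MB → memory block 2 (remaining 10 MB)
21 MB → memory block 3 (remaining 107 MB)
81 MB → memory block 3 (remaining 26 MB)
96 MB → memory block 4 (remaining 32 MB)
22 MB → memory block 4 (remaining 10 MB)
14 MB → memory block 3 (remaining 12 MB)

4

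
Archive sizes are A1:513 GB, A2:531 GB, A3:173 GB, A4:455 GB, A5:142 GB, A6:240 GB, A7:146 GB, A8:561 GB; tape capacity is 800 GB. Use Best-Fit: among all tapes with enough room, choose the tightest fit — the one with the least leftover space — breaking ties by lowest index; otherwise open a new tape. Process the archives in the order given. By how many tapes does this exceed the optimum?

Best-Fit: [513,142] [531,173] [455,240] [146,561] → 4 tapes.
Total size 2761 GB; any packing needs at least ⌈2761/800⌉ = 4 tapes.
So 4 is already optimal.

0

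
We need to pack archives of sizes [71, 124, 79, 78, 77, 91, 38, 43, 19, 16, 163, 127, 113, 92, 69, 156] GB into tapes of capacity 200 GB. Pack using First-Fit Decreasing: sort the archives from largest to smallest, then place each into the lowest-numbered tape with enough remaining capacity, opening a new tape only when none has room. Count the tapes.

7 tapes

Sorted descending: 163, 156, 127, 124, 113, 92, 91, 79, 78, 77, 71, 69, 43, 38, 19, 16.
tape 1: place 163 GB, 37 GB left
tape 2: place 156 GB, 44 GB left
tape 3: place 127 GB, 73 GB left
tape 4: place 124 GB, 76 GB left
tape 5: place 113 GB, 87 GB left
tape 6: place 92 GB, 108 GB left
tape 6: place 91 GB, 17 GB left
tape 5: place 79 GB, 8 GB left
tape 7: place 78 GB, 122 GB left
tape 7: place 77 GB, 45 GB left
tape 3: place 71 GB, 2 GB left
tape 4: place 69 GB, 7 GB left
tape 2: place 43 GB, 1 GB left
tape 7: place 38 GB, 7 GB left
tape 1: place 19 GB, 18 GB left
tape 1: place 16 GB, 2 GB left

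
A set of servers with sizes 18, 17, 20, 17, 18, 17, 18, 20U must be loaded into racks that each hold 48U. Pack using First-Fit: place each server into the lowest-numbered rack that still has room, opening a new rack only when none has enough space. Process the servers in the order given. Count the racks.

Put 18U in rack 1; 30U remain.
Put 17U in rack 1; 13U remain.
Put 20U in rack 2; 28U remain.
Put 17U in rack 2; 11U remain.
Put 18U in rack 3; 30U remain.
Put 17U in rack 3; 13U remain.
Put 18U in rack 4; 30U remain.
Put 20U in rack 4; 10U remain.
Final racks: [18,17] [20,17] [18,17] [18,20].

4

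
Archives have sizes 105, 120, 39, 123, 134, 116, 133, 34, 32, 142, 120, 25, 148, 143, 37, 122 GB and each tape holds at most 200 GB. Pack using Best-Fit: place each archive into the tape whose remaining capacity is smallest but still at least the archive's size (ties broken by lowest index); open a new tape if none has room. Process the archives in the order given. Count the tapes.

105 GB → tape 1 (remaining 95 GB)
120 GB → tape 2 (remaining 80 GB)
39 GB → tape 2 (remaining 41 GB)
123 GB → tape 3 (remaining 77 GB)
134 GB → tape 4 (remaining 66 GB)
116 GB → tape 5 (remaining 84 GB)
133 GB → tape 6 (remaining 67 GB)
34 GB → tape 2 (remaining 7 GB)
32 GB → tape 4 (remaining 34 GB)
142 GB → tape 7 (remaining 58 GB)
120 GB → tape 8 (remaining 80 GB)
25 GB → tape 4 (remaining 9 GB)
148 GB → tape 9 (remaining 52 GB)
143 GB → tape 10 (remaining 57 GB)
37 GB → tape 9 (remaining 15 GB)
122 GB → tape 11 (remaining 78 GB)
Final tapes: [105] [120,39,34] [123] [134,32,25] [116] [133] [142] [120] [148,37] [143] [122].

11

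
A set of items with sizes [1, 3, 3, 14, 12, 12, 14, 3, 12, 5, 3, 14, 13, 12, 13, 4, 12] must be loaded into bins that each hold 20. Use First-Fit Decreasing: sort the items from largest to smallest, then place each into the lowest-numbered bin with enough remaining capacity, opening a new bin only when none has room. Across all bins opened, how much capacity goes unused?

Sorted descending: 14, 14, 14, 13, 13, 12, 12, 12, 12, 12, 5, 4, 3, 3, 3, 3, 1.
Put 14 in bin 1; 6 remain.
Put 14 in bin 2; 6 remain.
Put 14 in bin 3; 6 remain.
Put 13 in bin 4; 7 remain.
Put 13 in bin 5; 7 remain.
Put 12 in bin 6; 8 remain.
Put 12 in bin 7; 8 remain.
Put 12 in bin 8; 8 remain.
Put 12 in bin 9; 8 remain.
Put 12 in bin 10; 8 remain.
Put 5 in bin 1; 1 remain.
Put 4 in bin 2; 2 remain.
Put 3 in bin 3; 3 remain.
Put 3 in bin 3; 0 remain.
Put 3 in bin 4; 4 remain.
Put 3 in bin 4; 1 remain.
Put 1 in bin 1; 0 remain.
10 bins × 20 = 200; used 150; unused 50.

50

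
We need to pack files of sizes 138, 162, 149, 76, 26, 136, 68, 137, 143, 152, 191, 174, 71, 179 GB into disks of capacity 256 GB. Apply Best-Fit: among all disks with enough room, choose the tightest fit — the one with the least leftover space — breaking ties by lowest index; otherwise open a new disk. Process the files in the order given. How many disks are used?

10

Put 138 GB in disk 1; 118 GB remain.
Put 162 GB in disk 2; 94 GB remain.
Put 149 GB in disk 3; 107 GB remain.
Put 76 GB in disk 2; 18 GB remain.
Put 26 GB in disk 3; 81 GB remain.
Put 136 GB in disk 4; 120 GB remain.
Put 68 GB in disk 3; 13 GB remain.
Put 137 GB in disk 5; 119 GB remain.
Put 143 GB in disk 6; 113 GB remain.
Put 152 GB in disk 7; 104 GB remain.
Put 191 GB in disk 8; 65 GB remain.
Put 174 GB in disk 9; 82 GB remain.
Put 71 GB in disk 9; 11 GB remain.
Put 179 GB in disk 10; 77 GB remain.
Final disks: [138] [162,76] [149,26,68] [136] [137] [143] [152] [191] [174,71] [179].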